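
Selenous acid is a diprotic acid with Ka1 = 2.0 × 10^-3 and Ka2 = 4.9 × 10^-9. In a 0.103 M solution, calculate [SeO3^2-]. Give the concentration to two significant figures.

First ionization gives [H+] ≈ [HSeO3-] = 1.34 × 10^-2 M.
Second step: Ka2 = [H+][SeO3^2-]/[HSeO3-] ≈ [SeO3^2-] (since [H+] ≈ [HSeO3-]).
So [SeO3^2-] ≈ Ka2.

4.9 × 10^-9 M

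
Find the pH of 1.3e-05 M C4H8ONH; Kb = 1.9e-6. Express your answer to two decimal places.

C4H8ONH + H2O ⇌ C4H8ONH2+ + OH-
Kb = [OH-]²/(1.3e-05 − [OH-]) = 1.9 × 10^-6
The 5% rule fails; solving [OH-]² + Kb·[OH-] − Kb·C₀ = 0 exactly:
[OH-] = (−Kb + √(Kb² + 4·Kb·C₀))/2 = 4.11 × 10^-6 M
pOH = 5.39, so pH = 14.00 − pOH = 8.61

pH = 8.61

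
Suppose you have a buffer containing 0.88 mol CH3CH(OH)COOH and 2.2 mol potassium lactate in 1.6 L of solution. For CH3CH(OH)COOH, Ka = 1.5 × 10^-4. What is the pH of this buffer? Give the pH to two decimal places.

pKa = −log(1.5 × 10^-4) = 3.824
pH = pKa + log([A⁻]/[HA]) = 3.824 + log(2.2/0.88)
pH = 3.824 + (+0.398) = 4.22

pH = 4.22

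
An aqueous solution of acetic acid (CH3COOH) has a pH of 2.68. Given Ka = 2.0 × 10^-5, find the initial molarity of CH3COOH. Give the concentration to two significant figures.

C₀ = 2.2 × 10^-1 M

[H+] = 10^(-2.68) = 2.09 × 10^-3 M = x
Ka = x²/(C₀ − x) ⇒ C₀ = x + x²/Ka
C₀ = 2.09 × 10^-3 + (2.09 × 10^-3)²/(2.0 × 10^-5) = 2.20 × 10^-1 M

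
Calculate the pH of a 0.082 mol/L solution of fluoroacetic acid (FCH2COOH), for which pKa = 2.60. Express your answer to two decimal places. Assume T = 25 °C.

pH = 1.88

FCH2COOH ⇌ FCH2COO- + H+
Ka = 10^(−2.60) = 2.51 × 10^-3
Ka = x²/(0.082 − x) = 2.51 × 10^-3
Here C₀/Ka ≈ 32.7, so the small-x approximation fails. Use the quadratic:
x = (−Ka + √(Ka² + 4·Ka·C₀))/2 = 1.31 × 10^-2 M
pH = −log(1.31 × 10^-2) = 1.88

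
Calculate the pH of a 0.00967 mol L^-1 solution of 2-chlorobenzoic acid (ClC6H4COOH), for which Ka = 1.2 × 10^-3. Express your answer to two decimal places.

ClC6H4COOH ⇌ ClC6H4COO- + H+
From the ICE table, Ka = x²/(0.00967 − x) = 1.2 × 10^-3.
The 5% rule fails; solving x² + Ka·x − Ka·C₀ = 0 exactly:
x = (−Ka + √(Ka² + 4·Ka·C₀))/2 = 2.86 × 10^-3 M
pH = −log[H+] = −log(2.86 × 10^-3) = 2.54

pH = 2.54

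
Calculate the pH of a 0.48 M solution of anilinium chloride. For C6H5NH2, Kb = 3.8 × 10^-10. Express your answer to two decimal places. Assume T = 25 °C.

C6H5NH3+ is the conjugate acid of the weak base C6H5NH2.
Ka = Kw/Kb = 1.0×10^-14 / 3.8 × 10^-10 = 2.63 × 10^-5
Let x = [H+] at equilibrium. Ka = x²/(0.48 − x).
Neglecting x in the denominator: x = √(2.63 × 10^-5 × 0.48) = 3.55 × 10^-3 M
Check: 0.74% ionized — well under 5%, approximation valid.
pH = −log(3.55 × 10^-3) = 2.45

pH = 2.45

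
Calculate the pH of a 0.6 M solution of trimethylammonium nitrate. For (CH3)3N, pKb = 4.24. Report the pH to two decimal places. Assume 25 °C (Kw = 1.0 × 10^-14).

(CH3)3NH+ is the conjugate acid of the weak base (CH3)3N.
Kb = 10^(−4.24) = 5.75 × 10^-5
Ka = Kw/Kb = 1.0×10^-14 / 5.75 × 10^-5 = 1.74 × 10^-10
Ka = [H+]²/(0.6 − [H+]) = 1.74 × 10^-10
Since Ka ≪ C₀, [H+] ≈ √(Ka·C₀) = 1.02 × 10^-5 M.
Check: 0.0017% ionized — well under 5%, approximation valid.
pH = −log(1.02 × 10^-5) = 4.99

pH = 4.99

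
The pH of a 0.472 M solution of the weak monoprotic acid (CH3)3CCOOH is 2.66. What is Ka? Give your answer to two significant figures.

Ka = 1.0 × 10^-5

[H+] = 10^(-2.66) = 2.19 × 10^-3 M
At equilibrium [HA] = 0.472 − 2.19 × 10^-3 = 4.70 × 10^-1 M
Ka = [H+][A-]/[HA] = (2.19 × 10^-3)² / 4.70 × 10^-1 = 1.0 × 10^-5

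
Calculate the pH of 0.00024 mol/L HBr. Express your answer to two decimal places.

pH = 3.62

HBr is a strong acid and dissociates completely, so [H+] = 0.00024 M.
pH = -log(0.00024) = 3.62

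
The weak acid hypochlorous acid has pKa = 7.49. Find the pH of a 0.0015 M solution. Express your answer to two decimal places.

HOCl ⇌ OCl- + H+
Ka = 10^(−7.49) = 3.24 × 10^-8
From the ICE table, Ka = [H+]²/(0.0015 − [H+]) = 3.24 × 10^-8.
Since Ka ≪ C₀, [H+] ≈ √(Ka·C₀) = 6.97 × 10^-6 M.
Check: 0.46% ionized — well under 5%, approximation valid.
pH = −log[H+] = −log(6.97 × 10^-6) = 5.16

pH = 5.16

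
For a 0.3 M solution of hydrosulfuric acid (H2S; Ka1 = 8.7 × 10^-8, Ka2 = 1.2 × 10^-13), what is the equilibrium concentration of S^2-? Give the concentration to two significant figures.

1.2 × 10^-13 M

First ionization gives [H+] ≈ [HS-] = 1.62 × 10^-4 M.
Second step: Ka2 = [H+][S^2-]/[HS-] ≈ [S^2-] (since [H+] ≈ [HS-]).
So [S^2-] ≈ Ka2.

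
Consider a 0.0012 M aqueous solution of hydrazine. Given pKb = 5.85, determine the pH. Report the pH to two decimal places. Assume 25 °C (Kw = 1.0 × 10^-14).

pH = 9.61

N2H4 + H2O ⇌ N2H5+ + OH-
Kb = 10^(−5.85) = 1.41 × 10^-6
Let x = [OH-] at equilibrium. Kb = x²/(0.0012 − x).
Assume x ≪ 0.0012: x ≈ √(1.41 × 10^-6 × 0.0012) = 4.11 × 10^-5 M
(x/C₀ = 3.4% < 5%, so the approximation holds.)
pOH = 4.39, so pH = 14.00 − pOH = 9.61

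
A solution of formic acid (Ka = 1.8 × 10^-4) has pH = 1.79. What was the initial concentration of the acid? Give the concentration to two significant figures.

C₀ = 1.5 M

[H+] = 10^(-1.79) = 1.62 × 10^-2 M = x
Ka = x²/(C₀ − x) ⇒ C₀ = x + x²/Ka
C₀ = 1.62 × 10^-2 + (1.62 × 10^-2)²/(1.8 × 10^-4) = 1.47 M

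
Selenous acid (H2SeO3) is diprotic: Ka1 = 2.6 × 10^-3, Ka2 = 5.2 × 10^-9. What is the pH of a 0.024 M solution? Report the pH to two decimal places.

pH = 2.17

Ka1 ≫ Ka2, so treat the first dissociation as the only significant source of H+.
Ka1 = x²/(0.024 − x) = 2.6 × 10^-3
Solving the quadratic: x = (−Ka1 + √(Ka1² + 4·Ka1·C₀))/2 = 6.71 × 10^-3 M
pH = −log(6.71 × 10^-3) = 2.17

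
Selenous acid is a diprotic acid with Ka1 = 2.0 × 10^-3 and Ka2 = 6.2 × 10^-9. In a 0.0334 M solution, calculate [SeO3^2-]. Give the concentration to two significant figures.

First ionization gives [H+] ≈ [HSeO3-] = 7.23 × 10^-3 M.
Second step: Ka2 = [H+][SeO3^2-]/[HSeO3-] ≈ [SeO3^2-] (since [H+] ≈ [HSeO3-]).
So [SeO3^2-] ≈ Ka2.

6.2 × 10^-9 M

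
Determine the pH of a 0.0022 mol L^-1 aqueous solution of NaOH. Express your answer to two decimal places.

pH = 11.34

NaOH is a strong base; [OH-] = 0.0022 M.
pOH = -log(0.0022) = 2.66
pH = 14.00 - 2.66 = 11.34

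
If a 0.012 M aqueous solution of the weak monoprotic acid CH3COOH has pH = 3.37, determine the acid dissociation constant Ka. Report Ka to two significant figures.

Ka = 1.6 × 10^-5

[H+] = 10^(-3.37) = 4.27 × 10^-4 M
At equilibrium [HA] = 0.012 − 4.27 × 10^-4 = 1.16 × 10^-2 M
Ka = [H+][A-]/[HA] = (4.27 × 10^-4)² / 1.16 × 10^-2 = 1.6 × 10^-5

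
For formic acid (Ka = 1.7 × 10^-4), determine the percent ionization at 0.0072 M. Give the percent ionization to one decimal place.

HCOOH ⇌ HCOO- + H+; let x = [H+] at equilibrium.
Solve x² + 0.00017x − 1.22e-06 = 0 → x = 1.02 × 10^-3 M
Fraction ionized = 1.02 × 10^-3 / 0.0072 = 0.1417 → 14.2%

14.2%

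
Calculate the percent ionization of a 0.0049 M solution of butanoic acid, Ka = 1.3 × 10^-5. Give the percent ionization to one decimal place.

CH3(CH2)2COOH ⇌ CH3(CH2)2COO- + H+; let x = [H+] at equilibrium.
Solve x² + 1.3e-05x − 6.37e-08 = 0 → x = 2.46 × 10^-4 M
Fraction ionized = 2.46 × 10^-4 / 0.0049 = 0.0502 → 5.0%

5.0%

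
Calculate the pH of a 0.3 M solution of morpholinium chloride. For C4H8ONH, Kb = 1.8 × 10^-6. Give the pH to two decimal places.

C4H8ONH2+ is the conjugate acid of the weak base C4H8ONH.
Ka = Kw/Kb = 1.0×10^-14 / 1.8 × 10^-6 = 5.56 × 10^-9
From the ICE table, Ka = [H+]²/(0.3 − [H+]) = 5.56 × 10^-9.
Assume [H+] ≪ 0.3: [H+] ≈ √(5.56 × 10^-9 × 0.3) = 4.08 × 10^-5 M
Check: 0.014% ionized — well under 5%, approximation valid.
pH = −log(4.08 × 10^-5) = 4.39

pH = 4.39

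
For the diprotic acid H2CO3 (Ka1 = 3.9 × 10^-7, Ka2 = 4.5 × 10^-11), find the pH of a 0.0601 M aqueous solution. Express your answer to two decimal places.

pH = 3.82

Ka1 ≫ Ka2, so treat the first dissociation as the only significant source of H+.
Ka1 = x²/(0.0601 − x) = 3.9 × 10^-7
x ≈ √(3.9 × 10^-7 × 0.0601) = 1.53 × 10^-4 M
pH = −log(1.53 × 10^-4) = 3.82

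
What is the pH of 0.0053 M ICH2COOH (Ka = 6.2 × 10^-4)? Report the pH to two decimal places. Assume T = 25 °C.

pH = 2.82

ICH2COOH ⇌ ICH2COO- + H+
Ka = [H+]²/(0.0053 − [H+]) = 6.2 × 10^-4
The 5% rule fails; solving [H+]² + Ka·[H+] − Ka·C₀ = 0 exactly:
[H+] = [−0.00062 + √(0.00062² + 1.31e-05)]/2 = 1.53 × 10^-3 M
pH = −log[H+] = −log(1.53 × 10^-3) = 2.82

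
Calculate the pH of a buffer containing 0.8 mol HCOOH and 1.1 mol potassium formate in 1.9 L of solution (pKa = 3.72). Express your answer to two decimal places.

Using pH = pKa + log([base]/[acid]) with [base]/[acid] = 1.1/0.8:
pH = 3.72 + (+0.138) = 3.86

pH = 3.86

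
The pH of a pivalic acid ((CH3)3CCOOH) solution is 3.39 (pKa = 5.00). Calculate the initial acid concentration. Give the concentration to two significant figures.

[H+] = 10^(-3.39) = 4.07 × 10^-4 M = x
Ka = 10^(−5.00) = 1.00 × 10^-5
Ka = x²/(C₀ − x) ⇒ C₀ = x + x²/Ka
C₀ = 4.07 × 10^-4 + (4.07 × 10^-4)²/(1.00 × 10^-5) = 1.70 × 10^-2 M

C₀ = 1.7 × 10^-2 M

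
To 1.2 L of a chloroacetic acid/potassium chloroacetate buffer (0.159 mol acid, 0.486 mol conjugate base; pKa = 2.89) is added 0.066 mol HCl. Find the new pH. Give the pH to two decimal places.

Added H+ converts ClCH2COO- to ClCH2COOH: ClCH2COOH → 0.225 mol, ClCH2COO- → 0.42 mol.
pH = pKa + log(n_ClCH2COO-/n_ClCH2COOH) = 2.89 + log(0.42/0.225) = 2.89 + (+0.271)

pH = 3.16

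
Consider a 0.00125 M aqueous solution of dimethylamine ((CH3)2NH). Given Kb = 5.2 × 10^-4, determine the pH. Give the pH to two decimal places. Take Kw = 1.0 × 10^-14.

(CH3)2NH + H2O ⇌ (CH3)2NH2+ + OH-
From the ICE table, Kb = x²/(0.00125 − x) = 5.2 × 10^-4.
x is not negligible relative to C₀; solve x² + 0.00052·x − 6.5e-07 = 0.
x = (−Kb + √(Kb² + 4·Kb·C₀))/2 = 5.87 × 10^-4 M
pOH = −log(5.87 × 10^-4) = 3.23; pH = 14.00 − 3.23 = 10.77

pH = 10.77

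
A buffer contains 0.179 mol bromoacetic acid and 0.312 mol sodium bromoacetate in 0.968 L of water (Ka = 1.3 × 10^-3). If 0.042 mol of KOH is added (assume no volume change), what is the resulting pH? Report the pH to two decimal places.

pH = 3.30

OH- converts BrCH2COOH to BrCH2COO-: BrCH2COOH → 0.137 mol, BrCH2COO- → 0.354 mol.
pKa = −log(1.3 × 10^-3) = 2.886
pH = pKa + log([A⁻]/[HA]) = 2.886 + log(0.354/0.137) = 2.886 +0.412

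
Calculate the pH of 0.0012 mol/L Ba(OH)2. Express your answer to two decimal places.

pH = 11.38

Ba(OH)2 is a strong base (each formula unit releases 2 OH-); [OH-] = 0.0024 M.
pOH = -log(0.0024) = 2.62
pH = 14.00 - 2.62 = 11.38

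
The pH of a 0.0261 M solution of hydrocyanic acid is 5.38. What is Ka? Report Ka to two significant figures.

Ka = 6.7 × 10^-10

[H+] = 10^(-5.38) = 4.17 × 10^-6 M
At equilibrium [HA] = 0.0261 − 4.17 × 10^-6 = 2.61 × 10^-2 M
Ka = [H+][A-]/[HA] = (4.17 × 10^-6)² / 2.61 × 10^-2 = 6.7 × 10^-10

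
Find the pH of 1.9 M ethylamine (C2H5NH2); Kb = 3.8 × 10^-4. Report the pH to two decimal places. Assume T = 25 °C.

pH = 12.43

C2H5NH2 + H2O ⇌ C2H5NH3+ + OH-
From the ICE table, Kb = x²/(1.9 − x) = 3.8 × 10^-4.
Since Kb ≪ C₀, x ≈ √(Kb·C₀) = 2.69 × 10^-2 M.
pOH = −log(2.69 × 10^-2) = 1.57; pH = 14.00 − 1.57 = 12.43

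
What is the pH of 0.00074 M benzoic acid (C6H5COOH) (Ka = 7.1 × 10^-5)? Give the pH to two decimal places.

pH = 3.71

C6H5COOH ⇌ C6H5COO- + H+
From the ICE table, Ka = x²/(0.00074 − x) = 7.1 × 10^-5.
Here C₀/Ka ≈ 10.4, so the small-x approximation fails. Use the quadratic:
x = (−Ka + √(Ka² + 4·Ka·C₀))/2 = 1.96 × 10^-4 M
pH = −log[H+] = −log(1.96 × 10^-4) = 3.71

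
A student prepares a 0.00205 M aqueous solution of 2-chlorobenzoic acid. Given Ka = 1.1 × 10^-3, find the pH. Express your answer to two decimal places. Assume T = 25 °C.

ClC6H4COOH ⇌ ClC6H4COO- + H+
Ka = [H+]²/(0.00205 − [H+]) = 1.1 × 10^-3
The 5% rule fails; solving [H+]² + Ka·[H+] − Ka·C₀ = 0 exactly:
[H+] = [−0.0011 + √(0.0011² + 9.02e-06)]/2 = 1.05 × 10^-3 M
pH = −log[H+] = −log(1.05 × 10^-3) = 2.98

pH = 2.98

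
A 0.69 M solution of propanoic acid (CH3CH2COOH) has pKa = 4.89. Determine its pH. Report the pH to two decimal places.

CH3CH2COOH ⇌ CH3CH2COO- + H+
Ka = 10^(−4.89) = 1.29 × 10^-5
Ka = x²/(0.69 − x) = 1.29 × 10^-5
Since Ka ≪ C₀, x ≈ √(Ka·C₀) = 2.98 × 10^-3 M.
pH = −log(2.98 × 10^-3) = 2.53

pH = 2.53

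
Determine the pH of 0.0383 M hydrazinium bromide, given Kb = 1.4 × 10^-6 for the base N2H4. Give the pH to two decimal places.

pH = 4.78

N2H5+ is the conjugate acid of the weak base N2H4.
Ka = Kw/Kb = 1.0×10^-14 / 1.4 × 10^-6 = 7.14 × 10^-9
Ka = x²/(0.0383 − x) = 7.14 × 10^-9
Neglecting x in the denominator: x = √(7.14 × 10^-9 × 0.0383) = 1.65 × 10^-5 M
Check: 0.043% ionized — well under 5%, approximation valid.
pH = −log[H+] = −log(1.65 × 10^-5) = 4.78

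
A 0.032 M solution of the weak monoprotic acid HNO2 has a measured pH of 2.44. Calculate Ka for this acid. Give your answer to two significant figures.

Ka = 4.6 × 10^-4

[H+] = 10^(-2.44) = 3.63 × 10^-3 M
At equilibrium [HA] = 0.032 − 3.63 × 10^-3 = 2.84 × 10^-2 M
Ka = [H+][A-]/[HA] = (3.63 × 10^-3)² / 2.84 × 10^-2 = 4.6 × 10^-4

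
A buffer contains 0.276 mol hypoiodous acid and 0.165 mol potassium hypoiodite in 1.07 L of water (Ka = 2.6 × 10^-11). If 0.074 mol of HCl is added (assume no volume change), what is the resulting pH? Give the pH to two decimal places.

pH = 10.00

After neutralization: n(HOI) = 0.35 mol, n(OI-) = 0.091 mol.
pKa = −log(2.6 × 10^-11) = 10.585
pH = pKa + log(n_OI-/n_HOI) = 10.585 + log(0.091/0.35) = 10.585 + (-0.585)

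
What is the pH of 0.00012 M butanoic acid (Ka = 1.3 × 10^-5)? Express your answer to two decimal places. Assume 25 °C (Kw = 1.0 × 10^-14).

CH3(CH2)2COOH ⇌ CH3(CH2)2COO- + H+
Ka = [H+]²/(0.00012 − [H+]) = 1.3 × 10^-5
The 5% rule fails; solving [H+]² + Ka·[H+] − Ka·C₀ = 0 exactly:
[H+] = [−1.3e-05 + √(1.3e-05² + 6.24e-09)]/2 = 3.35 × 10^-5 M
pH = −log(3.35 × 10^-5) = 4.47

pH = 4.47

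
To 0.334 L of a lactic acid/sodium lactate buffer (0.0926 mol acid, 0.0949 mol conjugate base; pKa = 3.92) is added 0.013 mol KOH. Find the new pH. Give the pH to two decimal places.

After neutralization: n(CH3CH(OH)COOH) = 0.0796 mol, n(CH3CH(OH)COO-) = 0.108 mol.
pH = pKa + log(n_CH3CH(OH)COO-/n_CH3CH(OH)COOH) = 3.92 + log(0.108/0.0796) = 3.92 + (+0.133)

pH = 4.05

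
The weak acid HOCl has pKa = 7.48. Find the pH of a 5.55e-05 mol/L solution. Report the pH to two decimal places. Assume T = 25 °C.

HOCl ⇌ OCl- + H+
Ka = 10^(−7.48) = 3.31 × 10^-8
Ka = [H+]²/(5.55e-05 − [H+]) = 3.31 × 10^-8
Assume [H+] ≪ 5.55e-05: [H+] ≈ √(3.31 × 10^-8 × 5.55e-05) = 1.36 × 10^-6 M
pH = −log[H+] = −log(1.36 × 10^-6) = 5.87

pH = 5.87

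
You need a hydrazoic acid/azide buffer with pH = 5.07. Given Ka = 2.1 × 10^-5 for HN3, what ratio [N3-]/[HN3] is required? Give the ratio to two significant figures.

pKa = -log(2.1 × 10^-5) = 4.678
pH = pKa + log(r) ⇒ log(r) = 5.07 − 4.678 = +0.392
r = [N3-]/[HN3] = 10^(+0.392) = 2.47

ratio = 2.5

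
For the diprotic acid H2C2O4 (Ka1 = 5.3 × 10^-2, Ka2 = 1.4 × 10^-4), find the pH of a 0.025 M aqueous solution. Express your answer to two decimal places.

Since Ka1 ≫ Ka2, the first ionization dominates [H+].
Ka1 = x²/(0.025 − x) = 5.3 × 10^-2
Solving the quadratic: x = (−Ka1 + √(Ka1² + 4·Ka1·C₀))/2 = 1.85 × 10^-2 M
pH = −log(1.85 × 10^-2) = 1.73

pH = 1.73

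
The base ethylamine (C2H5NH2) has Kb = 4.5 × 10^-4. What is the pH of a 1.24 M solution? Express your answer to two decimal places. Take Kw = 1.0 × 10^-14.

C2H5NH2 + H2O ⇌ C2H5NH3+ + OH-
From the ICE table, Kb = x²/(1.24 − x) = 4.5 × 10^-4.
Neglecting x in the denominator: x = √(4.5 × 10^-4 × 1.24) = 2.36 × 10^-2 M
pOH = −log(2.36 × 10^-2) = 1.63; pH = 14.00 − 1.63 = 12.37

pH = 12.37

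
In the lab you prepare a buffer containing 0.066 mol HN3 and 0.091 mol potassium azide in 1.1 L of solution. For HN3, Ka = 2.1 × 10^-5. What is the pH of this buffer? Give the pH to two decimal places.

pKa = −log(2.1 × 10^-5) = 4.678
Henderson–Hasselbalch: pH = pKa + log([N3-]/[HN3]) = 4.678 + log(0.091/0.066)
pH = 4.678 + (+0.139) = 4.82

pH = 4.82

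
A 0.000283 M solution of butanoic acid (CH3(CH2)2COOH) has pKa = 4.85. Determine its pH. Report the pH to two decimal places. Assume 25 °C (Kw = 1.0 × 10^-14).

CH3(CH2)2COOH ⇌ CH3(CH2)2COO- + H+
Ka = 10^(−4.85) = 1.41 × 10^-5
Let x = [H+] at equilibrium. Ka = x²/(0.000283 − x).
The 5% rule fails; solving x² + Ka·x − Ka·C₀ = 0 exactly:
x = (−Ka + √(Ka² + 4·Ka·C₀))/2 = 5.65 × 10^-5 M
pH = −log(5.65 × 10^-5) = 4.25

pH = 4.25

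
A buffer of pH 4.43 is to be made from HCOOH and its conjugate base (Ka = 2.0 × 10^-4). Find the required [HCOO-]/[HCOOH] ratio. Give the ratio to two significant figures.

pKa = -log(2.0 × 10^-4) = 3.699
pH = pKa + log(r) ⇒ log(r) = 4.43 − 3.699 = +0.731
r = [HCOO-]/[HCOOH] = 10^(+0.731) = 5.38

ratio = 5.4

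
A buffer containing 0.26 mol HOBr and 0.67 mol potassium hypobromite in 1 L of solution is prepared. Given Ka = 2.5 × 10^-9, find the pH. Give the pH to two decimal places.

pH = 9.01

pKa = −log(2.5 × 10^-9) = 8.602
pH = pKa + log([A⁻]/[HA]) = 8.602 + log(0.67/0.26)
pH = 8.602 + (+0.411) = 9.01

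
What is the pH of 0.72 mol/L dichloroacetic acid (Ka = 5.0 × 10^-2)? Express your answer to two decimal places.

pH = 0.78

Cl2CHCOOH ⇌ Cl2CHCOO- + H+
Ka = x²/(0.72 − x) = 5.0 × 10^-2
Here C₀/Ka ≈ 14.4, so the small-x approximation fails. Use the quadratic:
x = (−Ka + √(Ka² + 4·Ka·C₀))/2 = 1.66 × 10^-1 M
pH = −log[H+] = −log(1.66 × 10^-1) = 0.78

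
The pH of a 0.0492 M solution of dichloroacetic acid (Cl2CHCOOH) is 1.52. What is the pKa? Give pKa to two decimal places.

[H+] = 10^(-1.52) = 3.02 × 10^-2 M
At equilibrium [HA] = 0.0492 − 3.02 × 10^-2 = 1.90 × 10^-2 M
Ka = [H+][A-]/[HA] = (3.02 × 10^-2)² / 1.90 × 10^-2 = 4.80 × 10^-2
pKa = -log(4.80 × 10^-2) = 1.32

pKa = 1.32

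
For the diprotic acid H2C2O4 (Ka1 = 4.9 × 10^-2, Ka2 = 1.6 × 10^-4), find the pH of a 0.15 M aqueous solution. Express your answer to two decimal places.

Ka1 ≫ Ka2, so treat the first dissociation as the only significant source of H+.
Ka1 = x²/(0.15 − x) = 4.9 × 10^-2
Solving the quadratic: x = (−Ka1 + √(Ka1² + 4·Ka1·C₀))/2 = 6.47 × 10^-2 M
pH = −log(6.47 × 10^-2) = 1.19

pH = 1.19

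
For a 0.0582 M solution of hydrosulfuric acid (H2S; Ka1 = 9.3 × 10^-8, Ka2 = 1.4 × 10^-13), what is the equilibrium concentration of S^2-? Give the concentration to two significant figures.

1.4 × 10^-13 M

First ionization gives [H+] ≈ [HS-] = 7.36 × 10^-5 M.
Second step: Ka2 = [H+][S^2-]/[HS-] ≈ [S^2-] (since [H+] ≈ [HS-]).
So [S^2-] ≈ Ka2.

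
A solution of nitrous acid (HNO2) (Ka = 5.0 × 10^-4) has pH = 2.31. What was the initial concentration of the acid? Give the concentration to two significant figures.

C₀ = 5.3 × 10^-2 M

[H+] = 10^(-2.31) = 4.90 × 10^-3 M = x
Ka = x²/(C₀ − x) ⇒ C₀ = x + x²/Ka
C₀ = 4.90 × 10^-3 + (4.90 × 10^-3)²/(5.0 × 10^-4) = 5.29 × 10^-2 M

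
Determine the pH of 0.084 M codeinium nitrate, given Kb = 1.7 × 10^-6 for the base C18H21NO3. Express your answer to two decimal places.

pH = 4.65

C18H22NO3+ is the conjugate acid of the weak base C18H21NO3.
Ka = Kw/Kb = 1.0×10^-14 / 1.7 × 10^-6 = 5.88 × 10^-9
Ka = x²/(0.084 − x) = 5.88 × 10^-9
Neglecting x in the denominator: x = √(5.88 × 10^-9 × 0.084) = 2.22 × 10^-5 M
pH = −log[H+] = −log(2.22 × 10^-5) = 4.65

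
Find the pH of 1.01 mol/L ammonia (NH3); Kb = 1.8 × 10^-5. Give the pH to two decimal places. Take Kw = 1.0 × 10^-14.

NH3 + H2O ⇌ NH4+ + OH-
Kb = [OH-]²/(1.01 − [OH-]) = 1.8 × 10^-5
Since Kb ≪ C₀, [OH-] ≈ √(Kb·C₀) = 4.26 × 10^-3 M.
([OH-]/C₀ = 0.42% < 5%, so the approximation holds.)
pOH = −log(4.26 × 10^-3) = 2.37; pH = 14.00 − 2.37 = 11.63

pH = 11.63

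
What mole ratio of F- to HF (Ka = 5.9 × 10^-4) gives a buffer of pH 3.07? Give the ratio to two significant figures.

ratio = 0.69

pKa = -log(5.9 × 10^-4) = 3.229
pH = pKa + log(r) ⇒ log(r) = 3.07 − 3.229 = -0.159
r = [F-]/[HF] = 10^(-0.159) = 0.693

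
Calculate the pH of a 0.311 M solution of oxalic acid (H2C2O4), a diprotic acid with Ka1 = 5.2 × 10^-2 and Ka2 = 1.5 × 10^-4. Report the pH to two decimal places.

Ka1 ≫ Ka2, so treat the first dissociation as the only significant source of H+.
Ka1 = x²/(0.311 − x) = 5.2 × 10^-2
Solving the quadratic: x = (−Ka1 + √(Ka1² + 4·Ka1·C₀))/2 = 1.04 × 10^-1 M
pH = −log(1.04 × 10^-1) = 0.98

pH = 0.98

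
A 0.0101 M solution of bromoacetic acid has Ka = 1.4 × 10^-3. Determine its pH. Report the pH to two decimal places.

BrCH2COOH ⇌ BrCH2COO- + H+
Ka = [H+]²/(0.0101 − [H+]) = 1.4 × 10^-3
The 5% rule fails; solving [H+]² + Ka·[H+] − Ka·C₀ = 0 exactly:
[H+] = (−Ka + √(Ka² + 4·Ka·C₀))/2 = 3.12 × 10^-3 M
pH = −log[H+] = −log(3.12 × 10^-3) = 2.51

pH = 2.51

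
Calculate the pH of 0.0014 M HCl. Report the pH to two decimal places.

pH = 2.85

HCl is a strong acid and dissociates completely, so [H+] = 0.0014 M.
pH = -log(0.0014) = 2.85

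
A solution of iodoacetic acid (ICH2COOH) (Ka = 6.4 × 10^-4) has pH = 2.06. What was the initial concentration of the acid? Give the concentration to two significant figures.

[H+] = 10^(-2.06) = 8.71 × 10^-3 M = x
Ka = x²/(C₀ − x) ⇒ C₀ = x + x²/Ka
C₀ = 8.71 × 10^-3 + (8.71 × 10^-3)²/(6.4 × 10^-4) = 1.27 × 10^-1 M

C₀ = 1.3 × 10^-1 M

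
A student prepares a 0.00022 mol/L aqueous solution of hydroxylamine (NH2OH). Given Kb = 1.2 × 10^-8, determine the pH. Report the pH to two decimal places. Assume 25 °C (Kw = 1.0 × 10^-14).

pH = 8.21

NH2OH + H2O ⇌ NH3OH+ + OH-
Let x = [OH-] at equilibrium. Kb = x²/(0.00022 − x).
Assume x ≪ 0.00022: x ≈ √(1.2 × 10^-8 × 0.00022) = 1.62 × 10^-6 M
pOH = 5.79, so pH = 14.00 − pOH = 8.21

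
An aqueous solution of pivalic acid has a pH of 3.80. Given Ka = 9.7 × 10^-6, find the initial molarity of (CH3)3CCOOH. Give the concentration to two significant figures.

C₀ = 2.7 × 10^-3 M

[H+] = 10^(-3.80) = 1.58 × 10^-4 M = x
Ka = x²/(C₀ − x) ⇒ C₀ = x + x²/Ka
C₀ = 1.58 × 10^-4 + (1.58 × 10^-4)²/(9.7 × 10^-6) = 2.73 × 10^-3 M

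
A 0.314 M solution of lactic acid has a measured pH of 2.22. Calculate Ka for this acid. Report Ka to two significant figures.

Ka = 1.2 × 10^-4

[H+] = 10^(-2.22) = 6.03 × 10^-3 M
At equilibrium [HA] = 0.314 − 6.03 × 10^-3 = 3.08 × 10^-1 M
Ka = [H+][A-]/[HA] = (6.03 × 10^-3)² / 3.08 × 10^-1 = 1.2 × 10^-4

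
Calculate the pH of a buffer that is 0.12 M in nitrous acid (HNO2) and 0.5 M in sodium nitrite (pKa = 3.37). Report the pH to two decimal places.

pH = 3.99

Using pH = pKa + log([base]/[acid]) with [base]/[acid] = 0.5/0.12:
pH = 3.37 + (+0.620) = 3.99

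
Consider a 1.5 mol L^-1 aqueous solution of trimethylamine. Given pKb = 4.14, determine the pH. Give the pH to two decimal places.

(CH3)3N + H2O ⇌ (CH3)3NH+ + OH-
Kb = 10^(−4.14) = 7.24 × 10^-5
Let x = [OH-] at equilibrium. Kb = x²/(1.5 − x).
Neglecting x in the denominator: x = √(7.24 × 10^-5 × 1.5) = 1.04 × 10^-2 M
(x/C₀ = 0.69% < 5%, so the approximation holds.)
pOH = 1.98, so pH = 14.00 − pOH = 12.02

pH = 12.02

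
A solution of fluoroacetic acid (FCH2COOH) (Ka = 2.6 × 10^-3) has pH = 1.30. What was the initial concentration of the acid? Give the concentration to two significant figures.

C₀ = 1.0 M

[H+] = 10^(-1.30) = 5.01 × 10^-2 M = x
Ka = x²/(C₀ − x) ⇒ C₀ = x + x²/Ka
C₀ = 5.01 × 10^-2 + (5.01 × 10^-2)²/(2.6 × 10^-3) = 1.02 M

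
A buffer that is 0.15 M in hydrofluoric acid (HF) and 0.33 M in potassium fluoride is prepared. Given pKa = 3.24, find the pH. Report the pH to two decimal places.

pH = 3.58

Henderson–Hasselbalch: pH = pKa + log([F-]/[HF]) = 3.24 + log(0.33/0.15)
pH = 3.24 + (+0.342) = 3.58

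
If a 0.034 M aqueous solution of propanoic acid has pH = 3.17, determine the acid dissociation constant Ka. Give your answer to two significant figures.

Ka = 1.4 × 10^-5

[H+] = 10^(-3.17) = 6.76 × 10^-4 M
At equilibrium [HA] = 0.034 − 6.76 × 10^-4 = 3.33 × 10^-2 M
Ka = [H+][A-]/[HA] = (6.76 × 10^-4)² / 3.33 × 10^-2 = 1.4 × 10^-5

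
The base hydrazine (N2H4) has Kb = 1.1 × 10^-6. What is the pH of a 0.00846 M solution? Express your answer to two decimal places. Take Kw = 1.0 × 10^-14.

pH = 9.98

N2H4 + H2O ⇌ N2H5+ + OH-
From the ICE table, Kb = [OH-]²/(0.00846 − [OH-]) = 1.1 × 10^-6.
Neglecting [OH-] in the denominator: [OH-] = √(1.1 × 10^-6 × 0.00846) = 9.65 × 10^-5 M
pOH = −log(9.65 × 10^-5) = 4.02; pH = 14.00 − 4.02 = 9.98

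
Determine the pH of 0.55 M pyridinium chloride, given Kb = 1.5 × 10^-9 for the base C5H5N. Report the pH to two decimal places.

pH = 2.72

C5H5NH+ is the conjugate acid of the weak base C5H5N.
Ka = Kw/Kb = 1.0×10^-14 / 1.5 × 10^-9 = 6.67 × 10^-6
From the ICE table, Ka = [H+]²/(0.55 − [H+]) = 6.67 × 10^-6.
Neglecting [H+] in the denominator: [H+] = √(6.67 × 10^-6 × 0.55) = 1.92 × 10^-3 M
pH = −log[H+] = −log(1.92 × 10^-3) = 2.72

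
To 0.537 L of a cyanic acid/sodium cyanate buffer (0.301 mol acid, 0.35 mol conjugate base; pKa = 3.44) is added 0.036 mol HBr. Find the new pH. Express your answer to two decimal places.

pH = 3.41

After neutralization: n(HOCN) = 0.337 mol, n(OCN-) = 0.314 mol.
pH = pKa + log([A⁻]/[HA]) = 3.44 + log(0.314/0.337) = 3.44 -0.031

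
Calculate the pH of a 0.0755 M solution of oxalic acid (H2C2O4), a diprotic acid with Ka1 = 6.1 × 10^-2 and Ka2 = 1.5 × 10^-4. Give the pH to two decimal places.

pH = 1.36

Since Ka1 ≫ Ka2, the first ionization dominates [H+].
Ka1 = x²/(0.0755 − x) = 6.1 × 10^-2
Solving the quadratic: x = (−Ka1 + √(Ka1² + 4·Ka1·C₀))/2 = 4.39 × 10^-2 M
pH = −log(4.39 × 10^-2) = 1.36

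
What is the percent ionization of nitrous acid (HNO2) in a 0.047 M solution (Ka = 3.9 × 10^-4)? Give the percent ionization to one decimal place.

HNO2 ⇌ NO2- + H+; let x = [H+] at equilibrium.
Ka = x²/(C₀ − x); solving the quadratic gives x = 4.09 × 10^-3 M.
% ionization = x/C₀ × 100% = 4.09 × 10^-3/0.047 × 100% = 8.7%

8.7%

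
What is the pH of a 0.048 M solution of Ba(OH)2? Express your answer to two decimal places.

pH = 12.98

Ba(OH)2 is a strong base (each formula unit releases 2 OH-); [OH-] = 0.096 M.
pOH = -log(0.096) = 1.02
pH = 14.00 - 1.02 = 12.98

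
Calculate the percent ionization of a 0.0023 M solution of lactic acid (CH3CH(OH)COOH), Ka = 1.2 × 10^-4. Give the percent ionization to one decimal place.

CH3CH(OH)COOH ⇌ CH3CH(OH)COO- + H+; let x = [H+] at equilibrium.
Ka = x²/(C₀ − x); solving the quadratic gives x = 4.69 × 10^-4 M.
% ionization = x/C₀ × 100% = 4.69 × 10^-4/0.0023 × 100% = 20.4%

20.4%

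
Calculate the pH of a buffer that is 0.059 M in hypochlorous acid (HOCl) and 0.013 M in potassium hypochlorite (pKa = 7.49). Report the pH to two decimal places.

Henderson–Hasselbalch: pH = pKa + log([OCl-]/[HOCl]) = 7.49 + log(0.013/0.059)
pH = 7.49 + (-0.657) = 6.83

pH = 6.83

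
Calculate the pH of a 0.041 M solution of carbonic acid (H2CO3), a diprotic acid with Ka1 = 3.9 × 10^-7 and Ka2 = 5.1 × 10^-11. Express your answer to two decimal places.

pH = 3.90

Since Ka1 ≫ Ka2, the first ionization dominates [H+].
Ka1 = x²/(0.041 − x) = 3.9 × 10^-7
x ≈ √(3.9 × 10^-7 × 0.041) = 1.26 × 10^-4 M
pH = −log(1.26 × 10^-4) = 3.90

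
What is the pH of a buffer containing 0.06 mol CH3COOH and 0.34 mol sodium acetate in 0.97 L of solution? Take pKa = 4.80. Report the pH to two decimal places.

Using pH = pKa + log([base]/[acid]) with [base]/[acid] = 0.34/0.06:
pH = 4.80 + (+0.753) = 5.55

pH = 5.55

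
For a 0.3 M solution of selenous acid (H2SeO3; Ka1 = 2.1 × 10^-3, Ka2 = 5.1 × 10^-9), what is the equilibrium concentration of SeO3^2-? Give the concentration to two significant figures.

First ionization gives [H+] ≈ [HSeO3-] = 2.41 × 10^-2 M.
Second step: Ka2 = [H+][SeO3^2-]/[HSeO3-] ≈ [SeO3^2-] (since [H+] ≈ [HSeO3-]).
So [SeO3^2-] ≈ Ka2.

5.1 × 10^-9 M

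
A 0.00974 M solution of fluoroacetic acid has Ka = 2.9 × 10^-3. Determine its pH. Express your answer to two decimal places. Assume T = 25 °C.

FCH2COOH ⇌ FCH2COO- + H+
Ka = [H+]²/(0.00974 − [H+]) = 2.9 × 10^-3
The 5% rule fails; solving [H+]² + Ka·[H+] − Ka·C₀ = 0 exactly:
[H+] = [−0.0029 + √(0.0029² + 0.000113)]/2 = 4.06 × 10^-3 M
pH = −log[H+] = −log(4.06 × 10^-3) = 2.39

pH = 2.39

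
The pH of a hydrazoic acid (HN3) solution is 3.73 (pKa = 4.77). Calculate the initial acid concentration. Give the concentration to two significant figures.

[H+] = 10^(-3.73) = 1.86 × 10^-4 M = x
Ka = 10^(−4.77) = 1.70 × 10^-5
Ka = x²/(C₀ − x) ⇒ C₀ = x + x²/Ka
C₀ = 1.86 × 10^-4 + (1.86 × 10^-4)²/(1.70 × 10^-5) = 2.22 × 10^-3 M

C₀ = 2.2 × 10^-3 M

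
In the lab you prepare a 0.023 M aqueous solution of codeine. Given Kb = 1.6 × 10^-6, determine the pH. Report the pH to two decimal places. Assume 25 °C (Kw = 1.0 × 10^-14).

C18H21NO3 + H2O ⇌ C18H22NO3+ + OH-
From the ICE table, Kb = [OH-]²/(0.023 − [OH-]) = 1.6 × 10^-6.
Since Kb ≪ C₀, [OH-] ≈ √(Kb·C₀) = 1.92 × 10^-4 M.
pOH = −log(1.92 × 10^-4) = 3.72; pH = 14.00 − 3.72 = 10.28

pH = 10.28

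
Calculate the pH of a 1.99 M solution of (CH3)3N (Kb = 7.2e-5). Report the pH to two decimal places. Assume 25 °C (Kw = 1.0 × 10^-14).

pH = 12.08

(CH3)3N + H2O ⇌ (CH3)3NH+ + OH-
Kb = [OH-]²/(1.99 − [OH-]) = 7.2 × 10^-5
Neglecting [OH-] in the denominator: [OH-] = √(7.2 × 10^-5 × 1.99) = 1.20 × 10^-2 M
pOH = −log(1.20 × 10^-2) = 1.92; pH = 14.00 − 1.92 = 12.08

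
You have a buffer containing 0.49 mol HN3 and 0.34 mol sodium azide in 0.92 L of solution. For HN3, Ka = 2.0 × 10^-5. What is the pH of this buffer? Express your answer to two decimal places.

pKa = −log(2.0 × 10^-5) = 4.699
pH = pKa + log([A⁻]/[HA]) = 4.699 + log(0.34/0.49)
pH = 4.699 + (-0.159) = 4.54

pH = 4.54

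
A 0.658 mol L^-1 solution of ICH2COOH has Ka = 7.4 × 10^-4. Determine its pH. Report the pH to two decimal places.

ICH2COOH ⇌ ICH2COO- + H+
From the ICE table, Ka = x²/(0.658 − x) = 7.4 × 10^-4.
Assume x ≪ 0.658: x ≈ √(7.4 × 10^-4 × 0.658) = 2.21 × 10^-2 M
pH = −log(2.21 × 10^-2) = 1.66

pH = 1.66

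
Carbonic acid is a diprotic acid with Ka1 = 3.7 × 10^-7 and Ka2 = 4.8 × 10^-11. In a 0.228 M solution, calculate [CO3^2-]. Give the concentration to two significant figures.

4.8 × 10^-11 M

First ionization gives [H+] ≈ [HCO3-] = 2.90 × 10^-4 M.
Second step: Ka2 = [H+][CO3^2-]/[HCO3-] ≈ [CO3^2-] (since [H+] ≈ [HCO3-]).
So [CO3^2-] ≈ Ka2.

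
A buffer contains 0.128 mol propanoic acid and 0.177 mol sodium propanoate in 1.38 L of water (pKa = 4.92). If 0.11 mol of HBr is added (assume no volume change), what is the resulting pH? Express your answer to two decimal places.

Added H+ converts CH3CH2COO- to CH3CH2COOH: CH3CH2COOH → 0.238 mol, CH3CH2COO- → 0.067 mol.
Henderson–Hasselbalch with mole ratio 0.067/0.238: pH = 4.92 + (-0.551)

pH = 4.37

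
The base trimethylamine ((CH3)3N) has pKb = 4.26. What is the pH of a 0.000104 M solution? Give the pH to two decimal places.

pH = 9.72

(CH3)3N + H2O ⇌ (CH3)3NH+ + OH-
Kb = 10^(−4.26) = 5.50 × 10^-5
Kb = x²/(0.000104 − x) = 5.50 × 10^-5
Here C₀/Kb ≈ 1.89, so the small-x approximation fails. Use the quadratic:
x = (−Kb + √(Kb² + 4·Kb·C₀))/2 = 5.30 × 10^-5 M
pOH = 4.28, so pH = 14.00 − pOH = 9.72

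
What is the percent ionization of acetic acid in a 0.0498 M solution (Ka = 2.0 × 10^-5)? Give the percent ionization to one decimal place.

CH3COOH ⇌ CH3COO- + H+; let x = [H+] at equilibrium.
x ≈ √(Ka·C₀) = √(2.0 × 10^-5 × 0.0498) = 9.98 × 10^-4 M
% ionization = x/C₀ × 100% = 9.98 × 10^-4/0.0498 × 100% = 2.0%

2.0%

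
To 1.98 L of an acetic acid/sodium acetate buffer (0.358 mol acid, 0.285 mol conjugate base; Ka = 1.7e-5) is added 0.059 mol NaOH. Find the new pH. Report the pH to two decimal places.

pH = 4.83

After neutralization: n(CH3COOH) = 0.299 mol, n(CH3COO-) = 0.344 mol.
pKa = −log(1.7 × 10^-5) = 4.770
pH = pKa + log(n_CH3COO-/n_CH3COOH) = 4.770 + log(0.344/0.299) = 4.770 + (+0.061)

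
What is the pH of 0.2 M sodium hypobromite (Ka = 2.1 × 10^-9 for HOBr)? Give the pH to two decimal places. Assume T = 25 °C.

pH = 10.99

OBr- is the conjugate base of the weak acid HOBr.
Kb = Kw/Ka = 1.0×10^-14 / 2.1 × 10^-9 = 4.76 × 10^-6
From the ICE table, Kb = [OH-]²/(0.2 − [OH-]) = 4.76 × 10^-6.
Neglecting [OH-] in the denominator: [OH-] = √(4.76 × 10^-6 × 0.2) = 9.76 × 10^-4 M
pOH = −log(9.76 × 10^-4) = 3.01; pH = 14.00 − 3.01 = 10.99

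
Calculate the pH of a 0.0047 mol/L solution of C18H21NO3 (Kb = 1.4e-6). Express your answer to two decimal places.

C18H21NO3 + H2O ⇌ C18H22NO3+ + OH-
Kb = [OH-]²/(0.0047 − [OH-]) = 1.4 × 10^-6
Assume [OH-] ≪ 0.0047: [OH-] ≈ √(1.4 × 10^-6 × 0.0047) = 8.11 × 10^-5 M
([OH-]/C₀ = 1.7% < 5%, so the approximation holds.)
pOH = −log(8.11 × 10^-5) = 4.09; pH = 14.00 − 4.09 = 9.91

pH = 9.91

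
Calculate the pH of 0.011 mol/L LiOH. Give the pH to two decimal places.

pH = 12.04

LiOH is a strong base; [OH-] = 0.011 M.
pOH = -log(0.011) = 1.96
pH = 14.00 - 1.96 = 12.04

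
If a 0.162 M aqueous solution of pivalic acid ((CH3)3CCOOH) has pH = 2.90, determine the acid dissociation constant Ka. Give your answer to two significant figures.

Ka = 9.9 × 10^-6

[H+] = 10^(-2.90) = 1.26 × 10^-3 M
At equilibrium [HA] = 0.162 − 1.26 × 10^-3 = 1.61 × 10^-1 M
Ka = [H+][A-]/[HA] = (1.26 × 10^-3)² / 1.61 × 10^-1 = 9.9 × 10^-6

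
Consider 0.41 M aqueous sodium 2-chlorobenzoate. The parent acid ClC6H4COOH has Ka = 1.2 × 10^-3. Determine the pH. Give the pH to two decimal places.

pH = 8.27

ClC6H4COO- is the conjugate base of the weak acid ClC6H4COOH.
Kb = Kw/Ka = 1.0×10^-14 / 1.2 × 10^-3 = 8.33 × 10^-12
Let x = [OH-] at equilibrium. Kb = x²/(0.41 − x).
Assume x ≪ 0.41: x ≈ √(8.33 × 10^-12 × 0.41) = 1.85 × 10^-6 M
(x/C₀ = 0.00045% < 5%, so the approximation holds.)
pOH = −log(1.85 × 10^-6) = 5.73; pH = 14.00 − 5.73 = 8.27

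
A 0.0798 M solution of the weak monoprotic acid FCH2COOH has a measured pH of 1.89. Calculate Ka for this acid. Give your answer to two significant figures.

Ka = 2.5 × 10^-3

[H+] = 10^(-1.89) = 1.29 × 10^-2 M
At equilibrium [HA] = 0.0798 − 1.29 × 10^-2 = 6.69 × 10^-2 M
Ka = [H+][A-]/[HA] = (1.29 × 10^-2)² / 6.69 × 10^-2 = 2.5 × 10^-3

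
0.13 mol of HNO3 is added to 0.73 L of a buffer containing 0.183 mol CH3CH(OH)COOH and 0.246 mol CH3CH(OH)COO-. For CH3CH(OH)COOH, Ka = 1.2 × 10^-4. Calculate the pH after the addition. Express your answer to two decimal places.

After neutralization: n(CH3CH(OH)COOH) = 0.313 mol, n(CH3CH(OH)COO-) = 0.116 mol.
pKa = −log(1.2 × 10^-4) = 3.921
pH = pKa + log([A⁻]/[HA]) = 3.921 + log(0.116/0.313) = 3.921 -0.431

pH = 3.49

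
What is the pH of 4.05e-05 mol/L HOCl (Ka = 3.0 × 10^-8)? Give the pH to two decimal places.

HOCl ⇌ OCl- + H+
Let x = [H+] at equilibrium. Ka = x²/(4.05e-05 − x).
Assume x ≪ 4.05e-05: x ≈ √(3.0 × 10^-8 × 4.05e-05) = 1.10 × 10^-6 M
pH = −log(1.10 × 10^-6) = 5.96

pH = 5.96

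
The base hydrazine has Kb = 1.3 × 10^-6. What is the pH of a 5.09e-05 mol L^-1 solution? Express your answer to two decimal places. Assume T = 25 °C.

pH = 8.88

N2H4 + H2O ⇌ N2H5+ + OH-
Kb = x²/(5.09e-05 − x) = 1.3 × 10^-6
The 5% rule fails; solving x² + Kb·x − Kb·C₀ = 0 exactly:
x = [−1.3e-06 + √(1.3e-06² + 2.65e-10)]/2 = 7.51 × 10^-6 M
pOH = 5.12, so pH = 14.00 − pOH = 8.88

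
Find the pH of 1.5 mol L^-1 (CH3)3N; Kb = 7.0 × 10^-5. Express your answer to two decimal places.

(CH3)3N + H2O ⇌ (CH3)3NH+ + OH-
From the ICE table, Kb = x²/(1.5 − x) = 7.0 × 10^-5.
Neglecting x in the denominator: x = √(7.0 × 10^-5 × 1.5) = 1.02 × 10^-2 M
(x/C₀ = 0.68% < 5%, so the approximation holds.)
pOH = 1.99, so pH = 14.00 − pOH = 12.01

pH = 12.01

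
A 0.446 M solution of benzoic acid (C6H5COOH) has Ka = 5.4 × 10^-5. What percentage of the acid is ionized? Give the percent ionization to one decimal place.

C6H5COOH ⇌ C6H5COO- + H+; let x = [H+] at equilibrium.
x ≈ √(Ka·C₀) = √(5.4 × 10^-5 × 0.446) = 4.91 × 10^-3 M
% ionization = x/C₀ × 100% = 4.91 × 10^-3/0.446 × 100% = 1.1%

1.1%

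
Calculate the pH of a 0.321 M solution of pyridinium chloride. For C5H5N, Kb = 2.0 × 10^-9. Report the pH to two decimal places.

C5H5NH+ is the conjugate acid of the weak base C5H5N.
Ka = Kw/Kb = 1.0×10^-14 / 2.0 × 10^-9 = 5.00 × 10^-6
From the ICE table, Ka = x²/(0.321 − x) = 5.00 × 10^-6.
Assume x ≪ 0.321: x ≈ √(5.00 × 10^-6 × 0.321) = 1.27 × 10^-3 M
pH = −log[H+] = −log(1.27 × 10^-3) = 2.90

pH = 2.90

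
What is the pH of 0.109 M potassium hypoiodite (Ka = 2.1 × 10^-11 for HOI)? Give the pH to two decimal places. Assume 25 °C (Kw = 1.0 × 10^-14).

pH = 11.84

OI- is the conjugate base of the weak acid HOI.
Kb = Kw/Ka = 1.0×10^-14 / 2.1 × 10^-11 = 4.76 × 10^-4
Kb = [OH-]²/(0.109 − [OH-]) = 4.76 × 10^-4
[OH-] is not negligible relative to C₀; solve [OH-]² + 0.000476·[OH-] − 5.19e-05 = 0.
[OH-] = (−Kb + √(Kb² + 4·Kb·C₀))/2 = 6.97 × 10^-3 M
pOH = 2.16, so pH = 14.00 − pOH = 11.84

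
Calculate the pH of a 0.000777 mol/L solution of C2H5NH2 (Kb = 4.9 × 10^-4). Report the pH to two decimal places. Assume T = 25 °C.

pH = 10.62

C2H5NH2 + H2O ⇌ C2H5NH3+ + OH-
From the ICE table, Kb = [OH-]²/(0.000777 − [OH-]) = 4.9 × 10^-4.
The 5% rule fails; solving [OH-]² + Kb·[OH-] − Kb·C₀ = 0 exactly:
[OH-] = (−Kb + √(Kb² + 4·Kb·C₀))/2 = 4.19 × 10^-4 M
pOH = −log(4.19 × 10^-4) = 3.38; pH = 14.00 − 3.38 = 10.62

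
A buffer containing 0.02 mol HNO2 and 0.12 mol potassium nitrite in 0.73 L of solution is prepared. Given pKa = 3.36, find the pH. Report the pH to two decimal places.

pH = 4.14

Henderson–Hasselbalch: pH = pKa + log([NO2-]/[HNO2]) = 3.36 + log(0.12/0.02)
pH = 3.36 + (+0.778) = 4.14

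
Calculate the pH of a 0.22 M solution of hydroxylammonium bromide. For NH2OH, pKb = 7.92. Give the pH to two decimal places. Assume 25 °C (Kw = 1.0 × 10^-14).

pH = 3.37

NH3OH+ is the conjugate acid of the weak base NH2OH.
Kb = 10^(−7.92) = 1.20 × 10^-8
Ka = Kw/Kb = 1.0×10^-14 / 1.20 × 10^-8 = 8.33 × 10^-7
From the ICE table, Ka = [H+]²/(0.22 − [H+]) = 8.33 × 10^-7.
Assume [H+] ≪ 0.22: [H+] ≈ √(8.33 × 10^-7 × 0.22) = 4.28 × 10^-4 M
pH = −log[H+] = −log(4.28 × 10^-4) = 3.37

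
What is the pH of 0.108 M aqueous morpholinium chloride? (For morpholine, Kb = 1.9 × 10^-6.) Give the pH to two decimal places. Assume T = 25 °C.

C4H8ONH2+ is the conjugate acid of the weak base C4H8ONH.
Ka = Kw/Kb = 1.0×10^-14 / 1.9 × 10^-6 = 5.26 × 10^-9
From the ICE table, Ka = [H+]²/(0.108 − [H+]) = 5.26 × 10^-9.
Neglecting [H+] in the denominator: [H+] = √(5.26 × 10^-9 × 0.108) = 2.38 × 10^-5 M
([H+]/C₀ = 0.022% < 5%, so the approximation holds.)
pH = −log(2.38 × 10^-5) = 4.62

pH = 4.62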